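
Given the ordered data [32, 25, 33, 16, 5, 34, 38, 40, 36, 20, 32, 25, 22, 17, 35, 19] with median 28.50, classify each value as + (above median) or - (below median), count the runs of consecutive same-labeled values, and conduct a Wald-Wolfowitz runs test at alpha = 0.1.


Step 1: Compute median = 28.50; label A = above, B = below.
Labels in order: ABABBAAAABABBBAB  (n_A = 8, n_B = 8)
Step 2: Count runs R = 10.
Step 3: Under H0 (random ordering), E[R] = 2*n_A*n_B/(n_A+n_B) + 1 = 2*8*8/16 + 1 = 9.0000.
        Var[R] = 2*n_A*n_B*(2*n_A*n_B - n_A - n_B) / ((n_A+n_B)^2 * (n_A+n_B-1)) = 14336/3840 = 3.7333.
        SD[R] = 1.9322.
Step 4: Continuity-corrected z = (R - 0.5 - E[R]) / SD[R] = (10 - 0.5 - 9.0000) / 1.9322 = 0.2588.
Step 5: Two-sided p-value via normal approximation = 2*(1 - Phi(|z|)) = 0.795809.
Step 6: alpha = 0.1. fail to reject H0.

R = 10, z = 0.2588, p = 0.795809, fail to reject H0.


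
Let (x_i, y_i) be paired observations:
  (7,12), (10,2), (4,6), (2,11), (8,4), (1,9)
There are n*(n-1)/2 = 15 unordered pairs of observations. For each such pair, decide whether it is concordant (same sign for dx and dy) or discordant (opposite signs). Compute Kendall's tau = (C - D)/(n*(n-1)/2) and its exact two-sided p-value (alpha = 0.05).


Step 1: Enumerate the 15 unordered pairs (i,j) with i<j and classify each by sign(x_j-x_i) * sign(y_j-y_i).
  (1,2):dx=+3,dy=-10->D; (1,3):dx=-3,dy=-6->C; (1,4):dx=-5,dy=-1->C; (1,5):dx=+1,dy=-8->D
  (1,6):dx=-6,dy=-3->C; (2,3):dx=-6,dy=+4->D; (2,4):dx=-8,dy=+9->D; (2,5):dx=-2,dy=+2->D
  (2,6):dx=-9,dy=+7->D; (3,4):dx=-2,dy=+5->D; (3,5):dx=+4,dy=-2->D; (3,6):dx=-3,dy=+3->D
  (4,5):dx=+6,dy=-7->D; (4,6):dx=-1,dy=-2->C; (5,6):dx=-7,dy=+5->D
Step 2: C = 4, D = 11, total pairs = 15.
Step 3: tau = (C - D)/(n(n-1)/2) = (4 - 11)/15 = -0.466667.
Step 4: Exact two-sided p-value (enumerate n! = 720 permutations of y under H0): p = 0.272222.
Step 5: alpha = 0.05. fail to reject H0.

tau_b = -0.4667 (C=4, D=11), p = 0.272222, fail to reject H0.


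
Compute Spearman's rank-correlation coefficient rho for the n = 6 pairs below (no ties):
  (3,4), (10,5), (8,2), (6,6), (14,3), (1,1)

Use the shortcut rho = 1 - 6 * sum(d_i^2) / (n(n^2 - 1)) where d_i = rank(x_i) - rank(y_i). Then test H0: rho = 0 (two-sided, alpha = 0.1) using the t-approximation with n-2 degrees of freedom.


Step 1: Rank x and y separately (midranks; no ties here).
rank(x): 3->2, 10->5, 8->4, 6->3, 14->6, 1->1
rank(y): 4->4, 5->5, 2->2, 6->6, 3->3, 1->1
Step 2: d_i = R_x(i) - R_y(i); compute d_i^2.
  (2-4)^2=4, (5-5)^2=0, (4-2)^2=4, (3-6)^2=9, (6-3)^2=9, (1-1)^2=0
sum(d^2) = 26.
Step 3: rho = 1 - 6*26 / (6*(6^2 - 1)) = 1 - 156/210 = 0.257143.
Step 4: Under H0, t = rho * sqrt((n-2)/(1-rho^2)) = 0.5322 ~ t(4).
Step 5: Two-sided p-value from the t-distribution with 4 df = 0.622787.
Step 6: alpha = 0.1. fail to reject H0.

rho = 0.2571, p = 0.622787, fail to reject H0 at alpha = 0.1.


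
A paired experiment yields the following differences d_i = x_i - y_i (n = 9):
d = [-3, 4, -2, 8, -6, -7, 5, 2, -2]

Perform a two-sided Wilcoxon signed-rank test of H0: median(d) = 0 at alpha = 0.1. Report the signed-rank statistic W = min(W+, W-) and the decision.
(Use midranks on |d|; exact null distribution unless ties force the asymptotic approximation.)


Step 1: Drop any zero differences (none here) and take |d_i|.
|d| = [3, 4, 2, 8, 6, 7, 5, 2, 2]
Step 2: Midrank |d_i| (ties get averaged ranks).
ranks: |3|->4, |4|->5, |2|->2, |8|->9, |6|->7, |7|->8, |5|->6, |2|->2, |2|->2
Step 3: Attach original signs; sum ranks with positive sign and with negative sign.
W+ = 5 + 9 + 6 + 2 = 22
W- = 4 + 2 + 7 + 8 + 2 = 23
(Check: W+ + W- = 45 should equal n(n+1)/2 = 45.)
Step 4: Test statistic W = min(W+, W-) = 22.
Step 5: Ties in |d|, so use the tie-corrected normal approximation.
        E[W] = n(n+1)/4 = 9*10/4 = 22.5.
        Tie groups: |d|=2 (t=3); sum(t^3 - t) = 24.
        Var[W] = n(n+1)(2n+1)/24 - sum(t^3-t)/48 = 1710/24 - 24/48 = 70.75.
        z = (W - E[W]) / sqrt(Var[W]) = (22 - 22.5) / 8.4113 = -0.0594.
        Two-sided p = 2*Phi(z) = 0.952599.
Step 6: alpha = 0.1. fail to reject H0.

W+ = 22, W- = 23, W = min = 22, p = 0.952599, fail to reject H0.


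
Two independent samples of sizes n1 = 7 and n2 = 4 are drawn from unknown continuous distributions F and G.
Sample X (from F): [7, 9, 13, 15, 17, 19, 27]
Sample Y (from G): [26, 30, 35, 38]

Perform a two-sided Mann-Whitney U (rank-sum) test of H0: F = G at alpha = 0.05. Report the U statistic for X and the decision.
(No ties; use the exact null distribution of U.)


Step 1: Combine and sort all 11 observations; assign midranks.
sorted (value, group): (7,X), (9,X), (13,X), (15,X), (17,X), (19,X), (26,Y), (27,X), (30,Y), (35,Y), (38,Y)
ranks: 7->1, 9->2, 13->3, 15->4, 17->5, 19->6, 26->7, 27->8, 30->9, 35->10, 38->11
Step 2: Rank sum for X: R1 = 1 + 2 + 3 + 4 + 5 + 6 + 8 = 29.
Step 3: U_X = R1 - n1(n1+1)/2 = 29 - 7*8/2 = 29 - 28 = 1.
       U_Y = n1*n2 - U_X = 28 - 1 = 27.
Step 4: No ties, so the exact null distribution of U (based on enumerating the C(11,7) = 330 equally likely rank assignments) gives the two-sided p-value.
Step 5: p-value = 0.012121; compare to alpha = 0.05. reject H0.

U_X = 1, p = 0.012121, reject H0 at alpha = 0.05.


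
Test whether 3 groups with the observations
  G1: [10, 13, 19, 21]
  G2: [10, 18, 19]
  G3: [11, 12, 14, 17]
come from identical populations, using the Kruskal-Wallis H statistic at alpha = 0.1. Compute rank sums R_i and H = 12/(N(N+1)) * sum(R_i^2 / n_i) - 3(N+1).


Step 1: Combine all N = 11 observations and assign midranks.
sorted (value, group, rank): (10,G1,1.5), (10,G2,1.5), (11,G3,3), (12,G3,4), (13,G1,5), (14,G3,6), (17,G3,7), (18,G2,8), (19,G1,9.5), (19,G2,9.5), (21,G1,11)
Step 2: Sum ranks within each group.
R_1 = 27 (n_1 = 4)
R_2 = 19 (n_2 = 3)
R_3 = 20 (n_3 = 4)
Step 3: H = 12/(N(N+1)) * sum(R_i^2/n_i) - 3(N+1)
     = 12/(11*12) * (27^2/4 + 19^2/3 + 20^2/4) - 3*12
     = 0.090909 * 402.583 - 36
     = 0.598485.
Step 4: Ties present; correction factor C = 1 - 12/(11^3 - 11) = 0.990909. Corrected H = 0.598485 / 0.990909 = 0.603976.
Step 5: Under H0, H ~ chi^2(2); p-value = 0.739347.
Step 6: alpha = 0.1. fail to reject H0.

H = 0.6040, df = 2, p = 0.739347, fail to reject H0.


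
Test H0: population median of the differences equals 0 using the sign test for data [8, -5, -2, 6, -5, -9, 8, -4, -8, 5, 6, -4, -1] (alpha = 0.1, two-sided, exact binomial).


Step 1: Discard zero differences. Original n = 13; n_eff = number of nonzero differences = 13.
Nonzero differences (with sign): +8, -5, -2, +6, -5, -9, +8, -4, -8, +5, +6, -4, -1
Step 2: Count signs: positive = 5, negative = 8.
Step 3: Under H0: P(positive) = 0.5, so the number of positives S ~ Bin(13, 0.5).
Step 4: Two-sided exact p-value = sum of Bin(13,0.5) probabilities at or below the observed probability = 0.581055.
Step 5: alpha = 0.1. fail to reject H0.

n_eff = 13, pos = 5, neg = 8, p = 0.581055, fail to reject H0.


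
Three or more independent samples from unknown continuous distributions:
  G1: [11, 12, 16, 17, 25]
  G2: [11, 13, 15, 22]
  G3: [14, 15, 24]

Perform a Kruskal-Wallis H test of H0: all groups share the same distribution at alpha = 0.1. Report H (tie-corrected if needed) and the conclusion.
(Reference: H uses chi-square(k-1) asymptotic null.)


Step 1: Combine all N = 12 observations and assign midranks.
sorted (value, group, rank): (11,G1,1.5), (11,G2,1.5), (12,G1,3), (13,G2,4), (14,G3,5), (15,G2,6.5), (15,G3,6.5), (16,G1,8), (17,G1,9), (22,G2,10), (24,G3,11), (25,G1,12)
Step 2: Sum ranks within each group.
R_1 = 33.5 (n_1 = 5)
R_2 = 22 (n_2 = 4)
R_3 = 22.5 (n_3 = 3)
Step 3: H = 12/(N(N+1)) * sum(R_i^2/n_i) - 3(N+1)
     = 12/(12*13) * (33.5^2/5 + 22^2/4 + 22.5^2/3) - 3*13
     = 0.076923 * 514.2 - 39
     = 0.553846.
Step 4: Ties present; correction factor C = 1 - 12/(12^3 - 12) = 0.993007. Corrected H = 0.553846 / 0.993007 = 0.557746.
Step 5: Under H0, H ~ chi^2(2); p-value = 0.756636.
Step 6: alpha = 0.1. fail to reject H0.

H = 0.5577, df = 2, p = 0.756636, fail to reject H0.


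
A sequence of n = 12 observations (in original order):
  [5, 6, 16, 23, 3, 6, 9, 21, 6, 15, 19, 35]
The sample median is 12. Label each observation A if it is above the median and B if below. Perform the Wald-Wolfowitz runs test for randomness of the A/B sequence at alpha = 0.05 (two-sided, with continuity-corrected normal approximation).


Step 1: Compute median = 12; label A = above, B = below.
Labels in order: BBAABBBABAAA  (n_A = 6, n_B = 6)
Step 2: Count runs R = 6.
Step 3: Under H0 (random ordering), E[R] = 2*n_A*n_B/(n_A+n_B) + 1 = 2*6*6/12 + 1 = 7.0000.
        Var[R] = 2*n_A*n_B*(2*n_A*n_B - n_A - n_B) / ((n_A+n_B)^2 * (n_A+n_B-1)) = 4320/1584 = 2.7273.
        SD[R] = 1.6514.
Step 4: Continuity-corrected z = (R + 0.5 - E[R]) / SD[R] = (6 + 0.5 - 7.0000) / 1.6514 = -0.3028.
Step 5: Two-sided p-value via normal approximation = 2*(1 - Phi(|z|)) = 0.762069.
Step 6: alpha = 0.05. fail to reject H0.

R = 6, z = -0.3028, p = 0.762069, fail to reject H0.


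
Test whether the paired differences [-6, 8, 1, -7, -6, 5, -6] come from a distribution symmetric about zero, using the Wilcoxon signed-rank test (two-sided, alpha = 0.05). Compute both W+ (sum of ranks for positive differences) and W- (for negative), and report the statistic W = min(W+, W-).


Step 1: Drop any zero differences (none here) and take |d_i|.
|d| = [6, 8, 1, 7, 6, 5, 6]
Step 2: Midrank |d_i| (ties get averaged ranks).
ranks: |6|->4, |8|->7, |1|->1, |7|->6, |6|->4, |5|->2, |6|->4
Step 3: Attach original signs; sum ranks with positive sign and with negative sign.
W+ = 7 + 1 + 2 = 10
W- = 4 + 6 + 4 + 4 = 18
(Check: W+ + W- = 28 should equal n(n+1)/2 = 28.)
Step 4: Test statistic W = min(W+, W-) = 10.
Step 5: Ties in |d|, so use the tie-corrected normal approximation.
        E[W] = n(n+1)/4 = 7*8/4 = 14.
        Tie groups: |d|=6 (t=3); sum(t^3 - t) = 24.
        Var[W] = n(n+1)(2n+1)/24 - sum(t^3-t)/48 = 840/24 - 24/48 = 34.5.
        z = (W - E[W]) / sqrt(Var[W]) = (10 - 14) / 5.8737 = -0.6810.
        Two-sided p = 2*Phi(z) = 0.495868.
Step 6: alpha = 0.05. fail to reject H0.

W+ = 10, W- = 18, W = min = 10, p = 0.495868, fail to reject H0.


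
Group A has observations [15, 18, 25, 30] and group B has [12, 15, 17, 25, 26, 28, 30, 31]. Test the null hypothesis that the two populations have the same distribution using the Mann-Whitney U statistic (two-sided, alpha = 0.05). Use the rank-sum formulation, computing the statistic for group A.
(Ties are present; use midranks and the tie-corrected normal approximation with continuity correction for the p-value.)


Step 1: Combine and sort all 12 observations; assign midranks.
sorted (value, group): (12,Y), (15,X), (15,Y), (17,Y), (18,X), (25,X), (25,Y), (26,Y), (28,Y), (30,X), (30,Y), (31,Y)
ranks: 12->1, 15->2.5, 15->2.5, 17->4, 18->5, 25->6.5, 25->6.5, 26->8, 28->9, 30->10.5, 30->10.5, 31->12
Step 2: Rank sum for X: R1 = 2.5 + 5 + 6.5 + 10.5 = 24.5.
Step 3: U_X = R1 - n1(n1+1)/2 = 24.5 - 4*5/2 = 24.5 - 10 = 14.5.
       U_Y = n1*n2 - U_X = 32 - 14.5 = 17.5.
Step 4: Ties are present, so use the tie-corrected normal approximation (with continuity correction) for the p-value.
Step 5: p-value = 0.864429; compare to alpha = 0.05. fail to reject H0.

U_X = 14.5, p = 0.864429, fail to reject H0 at alpha = 0.05.


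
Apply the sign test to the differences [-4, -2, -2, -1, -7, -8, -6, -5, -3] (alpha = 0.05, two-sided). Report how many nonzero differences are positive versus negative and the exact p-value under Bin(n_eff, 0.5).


Step 1: Discard zero differences. Original n = 9; n_eff = number of nonzero differences = 9.
Nonzero differences (with sign): -4, -2, -2, -1, -7, -8, -6, -5, -3
Step 2: Count signs: positive = 0, negative = 9.
Step 3: Under H0: P(positive) = 0.5, so the number of positives S ~ Bin(9, 0.5).
Step 4: Two-sided exact p-value = sum of Bin(9,0.5) probabilities at or below the observed probability = 0.003906.
Step 5: alpha = 0.05. reject H0.

n_eff = 9, pos = 0, neg = 9, p = 0.003906, reject H0.


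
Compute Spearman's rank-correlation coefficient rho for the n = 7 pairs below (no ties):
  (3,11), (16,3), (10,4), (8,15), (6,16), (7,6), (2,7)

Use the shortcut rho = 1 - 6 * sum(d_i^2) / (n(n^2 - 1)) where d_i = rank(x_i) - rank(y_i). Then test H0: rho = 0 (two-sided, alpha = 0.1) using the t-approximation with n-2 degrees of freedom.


Step 1: Rank x and y separately (midranks; no ties here).
rank(x): 3->2, 16->7, 10->6, 8->5, 6->3, 7->4, 2->1
rank(y): 11->5, 3->1, 4->2, 15->6, 16->7, 6->3, 7->4
Step 2: d_i = R_x(i) - R_y(i); compute d_i^2.
  (2-5)^2=9, (7-1)^2=36, (6-2)^2=16, (5-6)^2=1, (3-7)^2=16, (4-3)^2=1, (1-4)^2=9
sum(d^2) = 88.
Step 3: rho = 1 - 6*88 / (7*(7^2 - 1)) = 1 - 528/336 = -0.571429.
Step 4: Under H0, t = rho * sqrt((n-2)/(1-rho^2)) = -1.5570 ~ t(5).
Step 5: Two-sided p-value from the t-distribution with 5 df = 0.180202.
Step 6: alpha = 0.1. fail to reject H0.

rho = -0.5714, p = 0.180202, fail to reject H0 at alpha = 0.1.


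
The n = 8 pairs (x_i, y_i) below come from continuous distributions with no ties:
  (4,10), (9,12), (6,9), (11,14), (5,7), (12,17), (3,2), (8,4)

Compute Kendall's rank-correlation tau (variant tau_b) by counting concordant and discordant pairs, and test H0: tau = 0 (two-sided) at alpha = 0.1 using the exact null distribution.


Step 1: Enumerate the 28 unordered pairs (i,j) with i<j and classify each by sign(x_j-x_i) * sign(y_j-y_i).
  (1,2):dx=+5,dy=+2->C; (1,3):dx=+2,dy=-1->D; (1,4):dx=+7,dy=+4->C; (1,5):dx=+1,dy=-3->D
  (1,6):dx=+8,dy=+7->C; (1,7):dx=-1,dy=-8->C; (1,8):dx=+4,dy=-6->D; (2,3):dx=-3,dy=-3->C
  (2,4):dx=+2,dy=+2->C; (2,5):dx=-4,dy=-5->C; (2,6):dx=+3,dy=+5->C; (2,7):dx=-6,dy=-10->C
  (2,8):dx=-1,dy=-8->C; (3,4):dx=+5,dy=+5->C; (3,5):dx=-1,dy=-2->C; (3,6):dx=+6,dy=+8->C
  (3,7):dx=-3,dy=-7->C; (3,8):dx=+2,dy=-5->D; (4,5):dx=-6,dy=-7->C; (4,6):dx=+1,dy=+3->C
  (4,7):dx=-8,dy=-12->C; (4,8):dx=-3,dy=-10->C; (5,6):dx=+7,dy=+10->C; (5,7):dx=-2,dy=-5->C
  (5,8):dx=+3,dy=-3->D; (6,7):dx=-9,dy=-15->C; (6,8):dx=-4,dy=-13->C; (7,8):dx=+5,dy=+2->C
Step 2: C = 23, D = 5, total pairs = 28.
Step 3: tau = (C - D)/(n(n-1)/2) = (23 - 5)/28 = 0.642857.
Step 4: Exact two-sided p-value (enumerate n! = 40320 permutations of y under H0): p = 0.031151.
Step 5: alpha = 0.1. reject H0.

tau_b = 0.6429 (C=23, D=5), p = 0.031151, reject H0.


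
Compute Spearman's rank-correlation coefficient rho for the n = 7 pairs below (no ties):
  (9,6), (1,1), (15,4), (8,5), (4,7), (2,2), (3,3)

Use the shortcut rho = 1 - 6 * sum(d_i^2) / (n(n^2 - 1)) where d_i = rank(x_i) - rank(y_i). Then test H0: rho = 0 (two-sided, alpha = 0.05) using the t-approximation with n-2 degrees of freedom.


Step 1: Rank x and y separately (midranks; no ties here).
rank(x): 9->6, 1->1, 15->7, 8->5, 4->4, 2->2, 3->3
rank(y): 6->6, 1->1, 4->4, 5->5, 7->7, 2->2, 3->3
Step 2: d_i = R_x(i) - R_y(i); compute d_i^2.
  (6-6)^2=0, (1-1)^2=0, (7-4)^2=9, (5-5)^2=0, (4-7)^2=9, (2-2)^2=0, (3-3)^2=0
sum(d^2) = 18.
Step 3: rho = 1 - 6*18 / (7*(7^2 - 1)) = 1 - 108/336 = 0.678571.
Step 4: Under H0, t = rho * sqrt((n-2)/(1-rho^2)) = 2.0657 ~ t(5).
Step 5: Two-sided p-value from the t-distribution with 5 df = 0.093750.
Step 6: alpha = 0.05. fail to reject H0.

rho = 0.6786, p = 0.093750, fail to reject H0 at alpha = 0.05.


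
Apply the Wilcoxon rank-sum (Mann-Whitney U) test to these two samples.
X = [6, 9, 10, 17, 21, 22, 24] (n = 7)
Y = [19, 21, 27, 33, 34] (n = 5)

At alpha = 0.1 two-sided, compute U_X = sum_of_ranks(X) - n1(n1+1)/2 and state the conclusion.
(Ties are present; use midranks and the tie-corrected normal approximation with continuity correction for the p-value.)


Step 1: Combine and sort all 12 observations; assign midranks.
sorted (value, group): (6,X), (9,X), (10,X), (17,X), (19,Y), (21,X), (21,Y), (22,X), (24,X), (27,Y), (33,Y), (34,Y)
ranks: 6->1, 9->2, 10->3, 17->4, 19->5, 21->6.5, 21->6.5, 22->8, 24->9, 27->10, 33->11, 34->12
Step 2: Rank sum for X: R1 = 1 + 2 + 3 + 4 + 6.5 + 8 + 9 = 33.5.
Step 3: U_X = R1 - n1(n1+1)/2 = 33.5 - 7*8/2 = 33.5 - 28 = 5.5.
       U_Y = n1*n2 - U_X = 35 - 5.5 = 29.5.
Step 4: Ties are present, so use the tie-corrected normal approximation (with continuity correction) for the p-value.
Step 5: p-value = 0.061363; compare to alpha = 0.1. reject H0.

U_X = 5.5, p = 0.061363, reject H0 at alpha = 0.1.


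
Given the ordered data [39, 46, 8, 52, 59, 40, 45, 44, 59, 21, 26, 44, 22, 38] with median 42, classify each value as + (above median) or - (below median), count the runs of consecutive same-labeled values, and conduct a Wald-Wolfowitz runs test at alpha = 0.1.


Step 1: Compute median = 42; label A = above, B = below.
Labels in order: BABAABAAABBABB  (n_A = 7, n_B = 7)
Step 2: Count runs R = 9.
Step 3: Under H0 (random ordering), E[R] = 2*n_A*n_B/(n_A+n_B) + 1 = 2*7*7/14 + 1 = 8.0000.
        Var[R] = 2*n_A*n_B*(2*n_A*n_B - n_A - n_B) / ((n_A+n_B)^2 * (n_A+n_B-1)) = 8232/2548 = 3.2308.
        SD[R] = 1.7974.
Step 4: Continuity-corrected z = (R - 0.5 - E[R]) / SD[R] = (9 - 0.5 - 8.0000) / 1.7974 = 0.2782.
Step 5: Two-sided p-value via normal approximation = 2*(1 - Phi(|z|)) = 0.780879.
Step 6: alpha = 0.1. fail to reject H0.

R = 9, z = 0.2782, p = 0.780879, fail to reject H0.


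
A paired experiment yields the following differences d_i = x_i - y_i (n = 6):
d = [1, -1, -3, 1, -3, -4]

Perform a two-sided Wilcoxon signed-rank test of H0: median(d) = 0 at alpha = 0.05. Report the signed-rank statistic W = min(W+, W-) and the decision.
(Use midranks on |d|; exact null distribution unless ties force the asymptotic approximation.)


Step 1: Drop any zero differences (none here) and take |d_i|.
|d| = [1, 1, 3, 1, 3, 4]
Step 2: Midrank |d_i| (ties get averaged ranks).
ranks: |1|->2, |1|->2, |3|->4.5, |1|->2, |3|->4.5, |4|->6
Step 3: Attach original signs; sum ranks with positive sign and with negative sign.
W+ = 2 + 2 = 4
W- = 2 + 4.5 + 4.5 + 6 = 17
(Check: W+ + W- = 21 should equal n(n+1)/2 = 21.)
Step 4: Test statistic W = min(W+, W-) = 4.
Step 5: Ties in |d|, so use the tie-corrected normal approximation.
        E[W] = n(n+1)/4 = 6*7/4 = 10.5.
        Tie groups: |d|=1 (t=3), |d|=3 (t=2); sum(t^3 - t) = 30.
        Var[W] = n(n+1)(2n+1)/24 - sum(t^3-t)/48 = 546/24 - 30/48 = 22.125.
        z = (W - E[W]) / sqrt(Var[W]) = (4 - 10.5) / 4.7037 = -1.3819.
        Two-sided p = 2*Phi(z) = 0.167007.
Step 6: alpha = 0.05. fail to reject H0.

W+ = 4, W- = 17, W = min = 4, p = 0.167007, fail to reject H0.


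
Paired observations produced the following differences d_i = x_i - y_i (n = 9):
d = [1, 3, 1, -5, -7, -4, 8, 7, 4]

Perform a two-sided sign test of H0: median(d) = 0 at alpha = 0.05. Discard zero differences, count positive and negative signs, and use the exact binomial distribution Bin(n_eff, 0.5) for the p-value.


Step 1: Discard zero differences. Original n = 9; n_eff = number of nonzero differences = 9.
Nonzero differences (with sign): +1, +3, +1, -5, -7, -4, +8, +7, +4
Step 2: Count signs: positive = 6, negative = 3.
Step 3: Under H0: P(positive) = 0.5, so the number of positives S ~ Bin(9, 0.5).
Step 4: Two-sided exact p-value = sum of Bin(9,0.5) probabilities at or below the observed probability = 0.507812.
Step 5: alpha = 0.05. fail to reject H0.

n_eff = 9, pos = 6, neg = 3, p = 0.507812, fail to reject H0.


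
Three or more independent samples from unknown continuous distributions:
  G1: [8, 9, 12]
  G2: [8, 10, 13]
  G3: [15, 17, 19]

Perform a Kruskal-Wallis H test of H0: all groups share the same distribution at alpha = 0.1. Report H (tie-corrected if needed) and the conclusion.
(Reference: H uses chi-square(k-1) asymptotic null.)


Step 1: Combine all N = 9 observations and assign midranks.
sorted (value, group, rank): (8,G1,1.5), (8,G2,1.5), (9,G1,3), (10,G2,4), (12,G1,5), (13,G2,6), (15,G3,7), (17,G3,8), (19,G3,9)
Step 2: Sum ranks within each group.
R_1 = 9.5 (n_1 = 3)
R_2 = 11.5 (n_2 = 3)
R_3 = 24 (n_3 = 3)
Step 3: H = 12/(N(N+1)) * sum(R_i^2/n_i) - 3(N+1)
     = 12/(9*10) * (9.5^2/3 + 11.5^2/3 + 24^2/3) - 3*10
     = 0.133333 * 266.167 - 30
     = 5.488889.
Step 4: Ties present; correction factor C = 1 - 6/(9^3 - 9) = 0.991667. Corrected H = 5.488889 / 0.991667 = 5.535014.
Step 5: Under H0, H ~ chi^2(2); p-value = 0.062818.
Step 6: alpha = 0.1. reject H0.

H = 5.5350, df = 2, p = 0.062818, reject H0.


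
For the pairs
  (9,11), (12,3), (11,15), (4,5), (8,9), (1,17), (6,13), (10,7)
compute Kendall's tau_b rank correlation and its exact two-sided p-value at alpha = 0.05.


Step 1: Enumerate the 28 unordered pairs (i,j) with i<j and classify each by sign(x_j-x_i) * sign(y_j-y_i).
  (1,2):dx=+3,dy=-8->D; (1,3):dx=+2,dy=+4->C; (1,4):dx=-5,dy=-6->C; (1,5):dx=-1,dy=-2->C
  (1,6):dx=-8,dy=+6->D; (1,7):dx=-3,dy=+2->D; (1,8):dx=+1,dy=-4->D; (2,3):dx=-1,dy=+12->D
  (2,4):dx=-8,dy=+2->D; (2,5):dx=-4,dy=+6->D; (2,6):dx=-11,dy=+14->D; (2,7):dx=-6,dy=+10->D
  (2,8):dx=-2,dy=+4->D; (3,4):dx=-7,dy=-10->C; (3,5):dx=-3,dy=-6->C; (3,6):dx=-10,dy=+2->D
  (3,7):dx=-5,dy=-2->C; (3,8):dx=-1,dy=-8->C; (4,5):dx=+4,dy=+4->C; (4,6):dx=-3,dy=+12->D
  (4,7):dx=+2,dy=+8->C; (4,8):dx=+6,dy=+2->C; (5,6):dx=-7,dy=+8->D; (5,7):dx=-2,dy=+4->D
  (5,8):dx=+2,dy=-2->D; (6,7):dx=+5,dy=-4->D; (6,8):dx=+9,dy=-10->D; (7,8):dx=+4,dy=-6->D
Step 2: C = 10, D = 18, total pairs = 28.
Step 3: tau = (C - D)/(n(n-1)/2) = (10 - 18)/28 = -0.285714.
Step 4: Exact two-sided p-value (enumerate n! = 40320 permutations of y under H0): p = 0.398760.
Step 5: alpha = 0.05. fail to reject H0.

tau_b = -0.2857 (C=10, D=18), p = 0.398760, fail to reject H0.


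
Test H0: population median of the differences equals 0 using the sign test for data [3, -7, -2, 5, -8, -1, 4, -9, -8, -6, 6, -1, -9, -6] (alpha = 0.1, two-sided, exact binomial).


Step 1: Discard zero differences. Original n = 14; n_eff = number of nonzero differences = 14.
Nonzero differences (with sign): +3, -7, -2, +5, -8, -1, +4, -9, -8, -6, +6, -1, -9, -6
Step 2: Count signs: positive = 4, negative = 10.
Step 3: Under H0: P(positive) = 0.5, so the number of positives S ~ Bin(14, 0.5).
Step 4: Two-sided exact p-value = sum of Bin(14,0.5) probabilities at or below the observed probability = 0.179565.
Step 5: alpha = 0.1. fail to reject H0.

n_eff = 14, pos = 4, neg = 10, p = 0.179565, fail to reject H0.


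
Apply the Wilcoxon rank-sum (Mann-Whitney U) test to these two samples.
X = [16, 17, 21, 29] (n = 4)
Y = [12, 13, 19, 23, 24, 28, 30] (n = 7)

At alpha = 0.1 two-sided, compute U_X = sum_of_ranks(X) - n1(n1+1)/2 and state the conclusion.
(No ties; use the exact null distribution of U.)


Step 1: Combine and sort all 11 observations; assign midranks.
sorted (value, group): (12,Y), (13,Y), (16,X), (17,X), (19,Y), (21,X), (23,Y), (24,Y), (28,Y), (29,X), (30,Y)
ranks: 12->1, 13->2, 16->3, 17->4, 19->5, 21->6, 23->7, 24->8, 28->9, 29->10, 30->11
Step 2: Rank sum for X: R1 = 3 + 4 + 6 + 10 = 23.
Step 3: U_X = R1 - n1(n1+1)/2 = 23 - 4*5/2 = 23 - 10 = 13.
       U_Y = n1*n2 - U_X = 28 - 13 = 15.
Step 4: No ties, so the exact null distribution of U (based on enumerating the C(11,4) = 330 equally likely rank assignments) gives the two-sided p-value.
Step 5: p-value = 0.927273; compare to alpha = 0.1. fail to reject H0.

U_X = 13, p = 0.927273, fail to reject H0 at alpha = 0.1.


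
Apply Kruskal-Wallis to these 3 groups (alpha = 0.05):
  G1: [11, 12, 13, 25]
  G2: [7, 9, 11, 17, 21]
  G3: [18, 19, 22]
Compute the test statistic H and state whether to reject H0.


Step 1: Combine all N = 12 observations and assign midranks.
sorted (value, group, rank): (7,G2,1), (9,G2,2), (11,G1,3.5), (11,G2,3.5), (12,G1,5), (13,G1,6), (17,G2,7), (18,G3,8), (19,G3,9), (21,G2,10), (22,G3,11), (25,G1,12)
Step 2: Sum ranks within each group.
R_1 = 26.5 (n_1 = 4)
R_2 = 23.5 (n_2 = 5)
R_3 = 28 (n_3 = 3)
Step 3: H = 12/(N(N+1)) * sum(R_i^2/n_i) - 3(N+1)
     = 12/(12*13) * (26.5^2/4 + 23.5^2/5 + 28^2/3) - 3*13
     = 0.076923 * 547.346 - 39
     = 3.103526.
Step 4: Ties present; correction factor C = 1 - 6/(12^3 - 12) = 0.996503. Corrected H = 3.103526 / 0.996503 = 3.114415.
Step 5: Under H0, H ~ chi^2(2); p-value = 0.210724.
Step 6: alpha = 0.05. fail to reject H0.

H = 3.1144, df = 2, p = 0.210724, fail to reject H0.


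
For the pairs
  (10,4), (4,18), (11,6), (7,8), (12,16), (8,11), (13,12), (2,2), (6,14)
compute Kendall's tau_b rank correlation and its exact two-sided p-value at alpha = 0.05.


Step 1: Enumerate the 36 unordered pairs (i,j) with i<j and classify each by sign(x_j-x_i) * sign(y_j-y_i).
  (1,2):dx=-6,dy=+14->D; (1,3):dx=+1,dy=+2->C; (1,4):dx=-3,dy=+4->D; (1,5):dx=+2,dy=+12->C
  (1,6):dx=-2,dy=+7->D; (1,7):dx=+3,dy=+8->C; (1,8):dx=-8,dy=-2->C; (1,9):dx=-4,dy=+10->D
  (2,3):dx=+7,dy=-12->D; (2,4):dx=+3,dy=-10->D; (2,5):dx=+8,dy=-2->D; (2,6):dx=+4,dy=-7->D
  (2,7):dx=+9,dy=-6->D; (2,8):dx=-2,dy=-16->C; (2,9):dx=+2,dy=-4->D; (3,4):dx=-4,dy=+2->D
  (3,5):dx=+1,dy=+10->C; (3,6):dx=-3,dy=+5->D; (3,7):dx=+2,dy=+6->C; (3,8):dx=-9,dy=-4->C
  (3,9):dx=-5,dy=+8->D; (4,5):dx=+5,dy=+8->C; (4,6):dx=+1,dy=+3->C; (4,7):dx=+6,dy=+4->C
  (4,8):dx=-5,dy=-6->C; (4,9):dx=-1,dy=+6->D; (5,6):dx=-4,dy=-5->C; (5,7):dx=+1,dy=-4->D
  (5,8):dx=-10,dy=-14->C; (5,9):dx=-6,dy=-2->C; (6,7):dx=+5,dy=+1->C; (6,8):dx=-6,dy=-9->C
  (6,9):dx=-2,dy=+3->D; (7,8):dx=-11,dy=-10->C; (7,9):dx=-7,dy=+2->D; (8,9):dx=+4,dy=+12->C
Step 2: C = 19, D = 17, total pairs = 36.
Step 3: tau = (C - D)/(n(n-1)/2) = (19 - 17)/36 = 0.055556.
Step 4: Exact two-sided p-value (enumerate n! = 362880 permutations of y under H0): p = 0.919455.
Step 5: alpha = 0.05. fail to reject H0.

tau_b = 0.0556 (C=19, D=17), p = 0.919455, fail to reject H0.


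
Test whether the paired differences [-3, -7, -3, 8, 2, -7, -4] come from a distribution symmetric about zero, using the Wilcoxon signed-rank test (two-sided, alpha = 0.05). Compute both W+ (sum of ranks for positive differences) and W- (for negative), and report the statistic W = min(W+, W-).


Step 1: Drop any zero differences (none here) and take |d_i|.
|d| = [3, 7, 3, 8, 2, 7, 4]
Step 2: Midrank |d_i| (ties get averaged ranks).
ranks: |3|->2.5, |7|->5.5, |3|->2.5, |8|->7, |2|->1, |7|->5.5, |4|->4
Step 3: Attach original signs; sum ranks with positive sign and with negative sign.
W+ = 7 + 1 = 8
W- = 2.5 + 5.5 + 2.5 + 5.5 + 4 = 20
(Check: W+ + W- = 28 should equal n(n+1)/2 = 28.)
Step 4: Test statistic W = min(W+, W-) = 8.
Step 5: Ties in |d|, so use the tie-corrected normal approximation.
        E[W] = n(n+1)/4 = 7*8/4 = 14.
        Tie groups: |d|=3 (t=2), |d|=7 (t=2); sum(t^3 - t) = 12.
        Var[W] = n(n+1)(2n+1)/24 - sum(t^3-t)/48 = 840/24 - 12/48 = 34.75.
        z = (W - E[W]) / sqrt(Var[W]) = (8 - 14) / 5.8949 = -1.0178.
        Two-sided p = 2*Phi(z) = 0.308760.
Step 6: alpha = 0.05. fail to reject H0.

W+ = 8, W- = 20, W = min = 8, p = 0.308760, fail to reject H0.


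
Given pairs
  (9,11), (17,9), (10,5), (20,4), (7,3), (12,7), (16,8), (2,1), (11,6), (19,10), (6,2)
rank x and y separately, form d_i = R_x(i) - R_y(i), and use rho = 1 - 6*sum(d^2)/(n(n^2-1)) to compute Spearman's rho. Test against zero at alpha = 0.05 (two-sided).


Step 1: Rank x and y separately (midranks; no ties here).
rank(x): 9->4, 17->9, 10->5, 20->11, 7->3, 12->7, 16->8, 2->1, 11->6, 19->10, 6->2
rank(y): 11->11, 9->9, 5->5, 4->4, 3->3, 7->7, 8->8, 1->1, 6->6, 10->10, 2->2
Step 2: d_i = R_x(i) - R_y(i); compute d_i^2.
  (4-11)^2=49, (9-9)^2=0, (5-5)^2=0, (11-4)^2=49, (3-3)^2=0, (7-7)^2=0, (8-8)^2=0, (1-1)^2=0, (6-6)^2=0, (10-10)^2=0, (2-2)^2=0
sum(d^2) = 98.
Step 3: rho = 1 - 6*98 / (11*(11^2 - 1)) = 1 - 588/1320 = 0.554545.
Step 4: Under H0, t = rho * sqrt((n-2)/(1-rho^2)) = 1.9992 ~ t(9).
Step 5: Two-sided p-value from the t-distribution with 9 df = 0.076652.
Step 6: alpha = 0.05. fail to reject H0.

rho = 0.5545, p = 0.076652, fail to reject H0 at alpha = 0.05.


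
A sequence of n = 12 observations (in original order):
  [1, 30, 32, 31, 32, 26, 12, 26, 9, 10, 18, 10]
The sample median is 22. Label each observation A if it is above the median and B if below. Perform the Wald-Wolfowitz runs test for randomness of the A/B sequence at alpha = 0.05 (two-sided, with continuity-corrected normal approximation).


Step 1: Compute median = 22; label A = above, B = below.
Labels in order: BAAAAABABBBB  (n_A = 6, n_B = 6)
Step 2: Count runs R = 5.
Step 3: Under H0 (random ordering), E[R] = 2*n_A*n_B/(n_A+n_B) + 1 = 2*6*6/12 + 1 = 7.0000.
        Var[R] = 2*n_A*n_B*(2*n_A*n_B - n_A - n_B) / ((n_A+n_B)^2 * (n_A+n_B-1)) = 4320/1584 = 2.7273.
        SD[R] = 1.6514.
Step 4: Continuity-corrected z = (R + 0.5 - E[R]) / SD[R] = (5 + 0.5 - 7.0000) / 1.6514 = -0.9083.
Step 5: Two-sided p-value via normal approximation = 2*(1 - Phi(|z|)) = 0.363722.
Step 6: alpha = 0.05. fail to reject H0.

R = 5, z = -0.9083, p = 0.363722, fail to reject H0.


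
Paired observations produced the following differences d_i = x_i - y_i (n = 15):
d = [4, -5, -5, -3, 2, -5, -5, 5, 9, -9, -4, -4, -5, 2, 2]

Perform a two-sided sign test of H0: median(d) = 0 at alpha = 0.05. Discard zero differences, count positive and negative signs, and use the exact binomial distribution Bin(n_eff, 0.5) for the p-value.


Step 1: Discard zero differences. Original n = 15; n_eff = number of nonzero differences = 15.
Nonzero differences (with sign): +4, -5, -5, -3, +2, -5, -5, +5, +9, -9, -4, -4, -5, +2, +2
Step 2: Count signs: positive = 6, negative = 9.
Step 3: Under H0: P(positive) = 0.5, so the number of positives S ~ Bin(15, 0.5).
Step 4: Two-sided exact p-value = sum of Bin(15,0.5) probabilities at or below the observed probability = 0.607239.
Step 5: alpha = 0.05. fail to reject H0.

n_eff = 15, pos = 6, neg = 9, p = 0.607239, fail to reject H0.


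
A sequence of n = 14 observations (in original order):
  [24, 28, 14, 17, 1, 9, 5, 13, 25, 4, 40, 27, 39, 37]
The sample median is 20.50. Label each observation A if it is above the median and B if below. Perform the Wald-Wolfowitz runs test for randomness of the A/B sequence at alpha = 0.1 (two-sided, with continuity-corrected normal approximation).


Step 1: Compute median = 20.50; label A = above, B = below.
Labels in order: AABBBBBBABAAAA  (n_A = 7, n_B = 7)
Step 2: Count runs R = 5.
Step 3: Under H0 (random ordering), E[R] = 2*n_A*n_B/(n_A+n_B) + 1 = 2*7*7/14 + 1 = 8.0000.
        Var[R] = 2*n_A*n_B*(2*n_A*n_B - n_A - n_B) / ((n_A+n_B)^2 * (n_A+n_B-1)) = 8232/2548 = 3.2308.
        SD[R] = 1.7974.
Step 4: Continuity-corrected z = (R + 0.5 - E[R]) / SD[R] = (5 + 0.5 - 8.0000) / 1.7974 = -1.3909.
Step 5: Two-sided p-value via normal approximation = 2*(1 - Phi(|z|)) = 0.164264.
Step 6: alpha = 0.1. fail to reject H0.

R = 5, z = -1.3909, p = 0.164264, fail to reject H0.


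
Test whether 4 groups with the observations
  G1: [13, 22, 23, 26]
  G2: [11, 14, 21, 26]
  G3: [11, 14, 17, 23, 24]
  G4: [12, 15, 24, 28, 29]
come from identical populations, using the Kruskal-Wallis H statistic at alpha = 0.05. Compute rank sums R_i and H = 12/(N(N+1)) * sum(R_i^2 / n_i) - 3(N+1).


Step 1: Combine all N = 18 observations and assign midranks.
sorted (value, group, rank): (11,G2,1.5), (11,G3,1.5), (12,G4,3), (13,G1,4), (14,G2,5.5), (14,G3,5.5), (15,G4,7), (17,G3,8), (21,G2,9), (22,G1,10), (23,G1,11.5), (23,G3,11.5), (24,G3,13.5), (24,G4,13.5), (26,G1,15.5), (26,G2,15.5), (28,G4,17), (29,G4,18)
Step 2: Sum ranks within each group.
R_1 = 41 (n_1 = 4)
R_2 = 31.5 (n_2 = 4)
R_3 = 40 (n_3 = 5)
R_4 = 58.5 (n_4 = 5)
Step 3: H = 12/(N(N+1)) * sum(R_i^2/n_i) - 3(N+1)
     = 12/(18*19) * (41^2/4 + 31.5^2/4 + 40^2/5 + 58.5^2/5) - 3*19
     = 0.035088 * 1672.76 - 57
     = 1.693421.
Step 4: Ties present; correction factor C = 1 - 30/(18^3 - 18) = 0.994840. Corrected H = 1.693421 / 0.994840 = 1.702204.
Step 5: Under H0, H ~ chi^2(3); p-value = 0.636444.
Step 6: alpha = 0.05. fail to reject H0.

H = 1.7022, df = 3, p = 0.636444, fail to reject H0.


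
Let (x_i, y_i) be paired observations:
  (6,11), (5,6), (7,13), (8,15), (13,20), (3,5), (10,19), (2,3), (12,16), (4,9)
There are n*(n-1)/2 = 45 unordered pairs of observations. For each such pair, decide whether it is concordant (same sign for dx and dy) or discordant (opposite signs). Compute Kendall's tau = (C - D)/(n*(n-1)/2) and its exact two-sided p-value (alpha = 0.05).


Step 1: Enumerate the 45 unordered pairs (i,j) with i<j and classify each by sign(x_j-x_i) * sign(y_j-y_i).
  (1,2):dx=-1,dy=-5->C; (1,3):dx=+1,dy=+2->C; (1,4):dx=+2,dy=+4->C; (1,5):dx=+7,dy=+9->C
  (1,6):dx=-3,dy=-6->C; (1,7):dx=+4,dy=+8->C; (1,8):dx=-4,dy=-8->C; (1,9):dx=+6,dy=+5->C
  (1,10):dx=-2,dy=-2->C; (2,3):dx=+2,dy=+7->C; (2,4):dx=+3,dy=+9->C; (2,5):dx=+8,dy=+14->C
  (2,6):dx=-2,dy=-1->C; (2,7):dx=+5,dy=+13->C; (2,8):dx=-3,dy=-3->C; (2,9):dx=+7,dy=+10->C
  (2,10):dx=-1,dy=+3->D; (3,4):dx=+1,dy=+2->C; (3,5):dx=+6,dy=+7->C; (3,6):dx=-4,dy=-8->C
  (3,7):dx=+3,dy=+6->C; (3,8):dx=-5,dy=-10->C; (3,9):dx=+5,dy=+3->C; (3,10):dx=-3,dy=-4->C
  (4,5):dx=+5,dy=+5->C; (4,6):dx=-5,dy=-10->C; (4,7):dx=+2,dy=+4->C; (4,8):dx=-6,dy=-12->C
  (4,9):dx=+4,dy=+1->C; (4,10):dx=-4,dy=-6->C; (5,6):dx=-10,dy=-15->C; (5,7):dx=-3,dy=-1->C
  (5,8):dx=-11,dy=-17->C; (5,9):dx=-1,dy=-4->C; (5,10):dx=-9,dy=-11->C; (6,7):dx=+7,dy=+14->C
  (6,8):dx=-1,dy=-2->C; (6,9):dx=+9,dy=+11->C; (6,10):dx=+1,dy=+4->C; (7,8):dx=-8,dy=-16->C
  (7,9):dx=+2,dy=-3->D; (7,10):dx=-6,dy=-10->C; (8,9):dx=+10,dy=+13->C; (8,10):dx=+2,dy=+6->C
  (9,10):dx=-8,dy=-7->C
Step 2: C = 43, D = 2, total pairs = 45.
Step 3: tau = (C - D)/(n(n-1)/2) = (43 - 2)/45 = 0.911111.
Step 4: Exact two-sided p-value (enumerate n! = 3628800 permutations of y under H0): p = 0.000030.
Step 5: alpha = 0.05. reject H0.

tau_b = 0.9111 (C=43, D=2), p = 0.000030, reject H0.


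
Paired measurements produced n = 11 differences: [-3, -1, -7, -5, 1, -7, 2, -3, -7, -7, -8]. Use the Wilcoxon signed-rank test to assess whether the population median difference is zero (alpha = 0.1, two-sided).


Step 1: Drop any zero differences (none here) and take |d_i|.
|d| = [3, 1, 7, 5, 1, 7, 2, 3, 7, 7, 8]
Step 2: Midrank |d_i| (ties get averaged ranks).
ranks: |3|->4.5, |1|->1.5, |7|->8.5, |5|->6, |1|->1.5, |7|->8.5, |2|->3, |3|->4.5, |7|->8.5, |7|->8.5, |8|->11
Step 3: Attach original signs; sum ranks with positive sign and with negative sign.
W+ = 1.5 + 3 = 4.5
W- = 4.5 + 1.5 + 8.5 + 6 + 8.5 + 4.5 + 8.5 + 8.5 + 11 = 61.5
(Check: W+ + W- = 66 should equal n(n+1)/2 = 66.)
Step 4: Test statistic W = min(W+, W-) = 4.5.
Step 5: Ties in |d|, so use the tie-corrected normal approximation.
        E[W] = n(n+1)/4 = 11*12/4 = 33.
        Tie groups: |d|=1 (t=2), |d|=3 (t=2), |d|=7 (t=4); sum(t^3 - t) = 72.
        Var[W] = n(n+1)(2n+1)/24 - sum(t^3-t)/48 = 3036/24 - 72/48 = 125.
        z = (W - E[W]) / sqrt(Var[W]) = (4.5 - 33) / 11.1803 = -2.5491.
        Two-sided p = 2*Phi(z) = 0.010800.
Step 6: alpha = 0.1. reject H0.

W+ = 4.5, W- = 61.5, W = min = 4.5, p = 0.010800, reject H0.


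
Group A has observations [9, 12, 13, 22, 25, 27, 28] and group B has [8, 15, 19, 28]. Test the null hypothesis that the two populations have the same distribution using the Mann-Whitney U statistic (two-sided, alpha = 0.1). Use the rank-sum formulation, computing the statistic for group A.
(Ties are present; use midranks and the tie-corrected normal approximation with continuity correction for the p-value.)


Step 1: Combine and sort all 11 observations; assign midranks.
sorted (value, group): (8,Y), (9,X), (12,X), (13,X), (15,Y), (19,Y), (22,X), (25,X), (27,X), (28,X), (28,Y)
ranks: 8->1, 9->2, 12->3, 13->4, 15->5, 19->6, 22->7, 25->8, 27->9, 28->10.5, 28->10.5
Step 2: Rank sum for X: R1 = 2 + 3 + 4 + 7 + 8 + 9 + 10.5 = 43.5.
Step 3: U_X = R1 - n1(n1+1)/2 = 43.5 - 7*8/2 = 43.5 - 28 = 15.5.
       U_Y = n1*n2 - U_X = 28 - 15.5 = 12.5.
Step 4: Ties are present, so use the tie-corrected normal approximation (with continuity correction) for the p-value.
Step 5: p-value = 0.849769; compare to alpha = 0.1. fail to reject H0.

U_X = 15.5, p = 0.849769, fail to reject H0 at alpha = 0.1.


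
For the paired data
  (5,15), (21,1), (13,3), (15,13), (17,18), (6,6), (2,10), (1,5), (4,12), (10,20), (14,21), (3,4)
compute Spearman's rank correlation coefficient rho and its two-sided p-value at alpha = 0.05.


Step 1: Rank x and y separately (midranks; no ties here).
rank(x): 5->5, 21->12, 13->8, 15->10, 17->11, 6->6, 2->2, 1->1, 4->4, 10->7, 14->9, 3->3
rank(y): 15->9, 1->1, 3->2, 13->8, 18->10, 6->5, 10->6, 5->4, 12->7, 20->11, 21->12, 4->3
Step 2: d_i = R_x(i) - R_y(i); compute d_i^2.
  (5-9)^2=16, (12-1)^2=121, (8-2)^2=36, (10-8)^2=4, (11-10)^2=1, (6-5)^2=1, (2-6)^2=16, (1-4)^2=9, (4-7)^2=9, (7-11)^2=16, (9-12)^2=9, (3-3)^2=0
sum(d^2) = 238.
Step 3: rho = 1 - 6*238 / (12*(12^2 - 1)) = 1 - 1428/1716 = 0.167832.
Step 4: Under H0, t = rho * sqrt((n-2)/(1-rho^2)) = 0.5384 ~ t(10).
Step 5: Two-sided p-value from the t-distribution with 10 df = 0.602099.
Step 6: alpha = 0.05. fail to reject H0.

rho = 0.1678, p = 0.602099, fail to reject H0 at alpha = 0.05.


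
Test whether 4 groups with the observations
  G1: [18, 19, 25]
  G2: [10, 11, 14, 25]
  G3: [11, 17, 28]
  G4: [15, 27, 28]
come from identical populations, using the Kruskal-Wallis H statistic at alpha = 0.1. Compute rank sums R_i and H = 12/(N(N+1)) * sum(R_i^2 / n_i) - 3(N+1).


Step 1: Combine all N = 13 observations and assign midranks.
sorted (value, group, rank): (10,G2,1), (11,G2,2.5), (11,G3,2.5), (14,G2,4), (15,G4,5), (17,G3,6), (18,G1,7), (19,G1,8), (25,G1,9.5), (25,G2,9.5), (27,G4,11), (28,G3,12.5), (28,G4,12.5)
Step 2: Sum ranks within each group.
R_1 = 24.5 (n_1 = 3)
R_2 = 17 (n_2 = 4)
R_3 = 21 (n_3 = 3)
R_4 = 28.5 (n_4 = 3)
Step 3: H = 12/(N(N+1)) * sum(R_i^2/n_i) - 3(N+1)
     = 12/(13*14) * (24.5^2/3 + 17^2/4 + 21^2/3 + 28.5^2/3) - 3*14
     = 0.065934 * 690.083 - 42
     = 3.500000.
Step 4: Ties present; correction factor C = 1 - 18/(13^3 - 13) = 0.991758. Corrected H = 3.500000 / 0.991758 = 3.529086.
Step 5: Under H0, H ~ chi^2(3); p-value = 0.317009.
Step 6: alpha = 0.1. fail to reject H0.

H = 3.5291, df = 3, p = 0.317009, fail to reject H0.


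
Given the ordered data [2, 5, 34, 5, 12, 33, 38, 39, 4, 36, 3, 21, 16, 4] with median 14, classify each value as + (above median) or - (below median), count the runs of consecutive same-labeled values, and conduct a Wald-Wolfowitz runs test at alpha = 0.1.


Step 1: Compute median = 14; label A = above, B = below.
Labels in order: BBABBAAABABAAB  (n_A = 7, n_B = 7)
Step 2: Count runs R = 9.
Step 3: Under H0 (random ordering), E[R] = 2*n_A*n_B/(n_A+n_B) + 1 = 2*7*7/14 + 1 = 8.0000.
        Var[R] = 2*n_A*n_B*(2*n_A*n_B - n_A - n_B) / ((n_A+n_B)^2 * (n_A+n_B-1)) = 8232/2548 = 3.2308.
        SD[R] = 1.7974.
Step 4: Continuity-corrected z = (R - 0.5 - E[R]) / SD[R] = (9 - 0.5 - 8.0000) / 1.7974 = 0.2782.
Step 5: Two-sided p-value via normal approximation = 2*(1 - Phi(|z|)) = 0.780879.
Step 6: alpha = 0.1. fail to reject H0.

R = 9, z = 0.2782, p = 0.780879, fail to reject H0.


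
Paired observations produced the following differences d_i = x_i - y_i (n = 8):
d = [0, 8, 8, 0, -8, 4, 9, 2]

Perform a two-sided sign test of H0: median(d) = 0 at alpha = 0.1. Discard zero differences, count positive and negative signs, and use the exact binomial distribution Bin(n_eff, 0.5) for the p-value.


Step 1: Discard zero differences. Original n = 8; n_eff = number of nonzero differences = 6.
Nonzero differences (with sign): +8, +8, -8, +4, +9, +2
Step 2: Count signs: positive = 5, negative = 1.
Step 3: Under H0: P(positive) = 0.5, so the number of positives S ~ Bin(6, 0.5).
Step 4: Two-sided exact p-value = sum of Bin(6,0.5) probabilities at or below the observed probability = 0.218750.
Step 5: alpha = 0.1. fail to reject H0.

n_eff = 6, pos = 5, neg = 1, p = 0.218750, fail to reject H0.


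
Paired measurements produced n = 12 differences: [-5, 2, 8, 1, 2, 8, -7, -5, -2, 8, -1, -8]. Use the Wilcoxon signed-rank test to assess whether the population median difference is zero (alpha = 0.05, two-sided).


Step 1: Drop any zero differences (none here) and take |d_i|.
|d| = [5, 2, 8, 1, 2, 8, 7, 5, 2, 8, 1, 8]
Step 2: Midrank |d_i| (ties get averaged ranks).
ranks: |5|->6.5, |2|->4, |8|->10.5, |1|->1.5, |2|->4, |8|->10.5, |7|->8, |5|->6.5, |2|->4, |8|->10.5, |1|->1.5, |8|->10.5
Step 3: Attach original signs; sum ranks with positive sign and with negative sign.
W+ = 4 + 10.5 + 1.5 + 4 + 10.5 + 10.5 = 41
W- = 6.5 + 8 + 6.5 + 4 + 1.5 + 10.5 = 37
(Check: W+ + W- = 78 should equal n(n+1)/2 = 78.)
Step 4: Test statistic W = min(W+, W-) = 37.
Step 5: Ties in |d|, so use the tie-corrected normal approximation.
        E[W] = n(n+1)/4 = 12*13/4 = 39.
        Tie groups: |d|=1 (t=2), |d|=2 (t=3), |d|=5 (t=2), |d|=8 (t=4); sum(t^3 - t) = 96.
        Var[W] = n(n+1)(2n+1)/24 - sum(t^3-t)/48 = 3900/24 - 96/48 = 160.5.
        z = (W - E[W]) / sqrt(Var[W]) = (37 - 39) / 12.6689 = -0.1579.
        Two-sided p = 2*Phi(z) = 0.874561.
Step 6: alpha = 0.05. fail to reject H0.

W+ = 41, W- = 37, W = min = 37, p = 0.874561, fail to reject H0.
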